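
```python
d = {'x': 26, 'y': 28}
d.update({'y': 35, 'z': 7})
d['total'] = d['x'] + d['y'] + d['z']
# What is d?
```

After line 1: d = {'x': 26, 'y': 28}
After line 2 (y overwritten, z added): d = {'x': 26, 'y': 35, 'z': 7}
After line 3 (total = 26 + 35 + 7 = 68): d = {'x': 26, 'y': 35, 'z': 7, 'total': 68}

{'x': 26, 'y': 35, 'z': 7, 'total': 68}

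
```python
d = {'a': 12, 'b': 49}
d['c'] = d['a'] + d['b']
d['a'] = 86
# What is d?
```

After line 1: d = {'a': 12, 'b': 49}
After line 2 (d['c'] = 12 + 49): d = {'a': 12, 'b': 49, 'c': 61}
After line 3: d = {'a': 86, 'b': 49, 'c': 61}

{'a': 86, 'b': 49, 'c': 61}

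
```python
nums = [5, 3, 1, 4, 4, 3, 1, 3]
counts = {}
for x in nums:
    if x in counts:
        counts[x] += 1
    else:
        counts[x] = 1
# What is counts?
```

Initial: counts = {}, nums = [5, 3, 1, 4, 4, 3, 1, 3]
See 5: counts = {5: 1}
See 3: counts = {5: 1, 3: 1}
See 1: counts = {5: 1, 3: 1, 1: 1}
See 4: counts = {5: 1, 3: 1, 1: 1, 4: 1}
See 4: counts = {5: 1, 3: 1, 1: 1, 4: 2}
See 3: counts = {5: 1, 3: 2, 1: 1, 4: 2}
See 1: counts = {5: 1, 3: 2, 1: 2, 4: 2}
See 3: counts = {5: 1, 3: 3, 1: 2, 4: 2}

{5: 1, 3: 3, 1: 2, 4: 2}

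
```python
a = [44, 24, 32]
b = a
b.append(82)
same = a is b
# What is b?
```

After line 1: a = [44, 24, 32]
After line 2 (b = a is an alias, same object): a = [44, 24, 32], b = [44, 24, 32]
After line 3 (b.append mutates the shared list): a = [44, 24, 32, 82], b = [44, 24, 32, 82]
After line 4 (same = a is b; same object -> True): same = True

[44, 24, 32, 82]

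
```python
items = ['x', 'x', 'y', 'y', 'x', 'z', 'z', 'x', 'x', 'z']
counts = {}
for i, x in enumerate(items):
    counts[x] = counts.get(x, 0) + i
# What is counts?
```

Initial: counts = {}, items = ['x', 'x', 'y', 'y', 'x', 'z', 'z', 'x', 'x', 'z']
i=0, x='x': counts = {'x': 0}
i=1, x='x': counts = {'x': 1}
i=2, x='y': counts = {'x': 1, 'y': 2}
i=3, x='y': counts = {'x': 1, 'y': 5}
i=4, x='x': counts = {'x': 5, 'y': 5}
i=5, x='z': counts = {'x': 5, 'y': 5, 'z': 5}
i=6, x='z': counts = {'x': 5, 'y': 5, 'z': 11}
i=7, x='x': counts = {'x': 12, 'y': 5, 'z': 11}
i=8, x='x': counts = {'x': 20, 'y': 5, 'z': 11}
i=9, x='z': counts = {'x': 20, 'y': 5, 'z': 20}

{'x': 20, 'y': 5, 'z': 20}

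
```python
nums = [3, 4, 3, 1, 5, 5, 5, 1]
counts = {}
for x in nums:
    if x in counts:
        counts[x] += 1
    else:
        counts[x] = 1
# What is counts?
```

Initial: counts = {}, nums = [3, 4, 3, 1, 5, 5, 5, 1]
See 3: counts = {3: 1}
See 4: counts = {3: 1, 4: 1}
See 3: counts = {3: 2, 4: 1}
See 1: counts = {3: 2, 4: 1, 1: 1}
See 5: counts = {3: 2, 4: 1, 1: 1, 5: 1}
See 5: counts = {3: 2, 4: 1, 1: 1, 5: 2}
See 5: counts = {3: 2, 4: 1, 1: 1, 5: 3}
See 1: counts = {3: 2, 4: 1, 1: 2, 5: 3}

{3: 2, 4: 1, 1: 2, 5: 3}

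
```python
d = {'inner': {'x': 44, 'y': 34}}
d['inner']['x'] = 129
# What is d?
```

After line 1: d = {'inner': {'x': 44, 'y': 34}}
After line 2 (inner x overwritten): d = {'inner': {'x': 129, 'y': 34}}

{'inner': {'x': 129, 'y': 34}}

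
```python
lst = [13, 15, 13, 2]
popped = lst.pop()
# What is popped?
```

2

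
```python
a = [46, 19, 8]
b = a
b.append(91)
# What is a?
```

After line 1: a = [46, 19, 8]
After line 2 (b = a is an alias, same object): a = [46, 19, 8], b = [46, 19, 8]
After line 3 (b.append mutates the shared list): a = [46, 19, 8, 91], b = [46, 19, 8, 91]

[46, 19, 8, 91]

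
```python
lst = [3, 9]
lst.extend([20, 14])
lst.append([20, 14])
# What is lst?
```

After line 1: lst = [3, 9]
After line 2 (extend unpacks [20, 14]): lst = [3, 9, 20, 14]
After line 3 (append adds [20, 14] as single element): lst = [3, 9, 20, 14, [20, 14]]

[3, 9, 20, 14, [20, 14]]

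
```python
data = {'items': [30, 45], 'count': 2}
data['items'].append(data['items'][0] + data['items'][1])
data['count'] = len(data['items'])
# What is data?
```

After line 1: data = {'items': [30, 45], 'count': 2}
After line 2 (append 30 + 45 = 75): data = {'items': [30, 45, 75], 'count': 2}
After line 3 (count = len(items) = 3): data = {'items': [30, 45, 75], 'count': 3}

{'items': [30, 45, 75], 'count': 3}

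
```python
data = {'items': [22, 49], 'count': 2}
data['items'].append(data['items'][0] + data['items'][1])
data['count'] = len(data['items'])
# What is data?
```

After line 1: data = {'items': [22, 49], 'count': 2}
After line 2 (append 22 + 49 = 71): data = {'items': [22, 49, 71], 'count': 2}
After line 3 (count = len(items) = 3): data = {'items': [22, 49, 71], 'count': 3}

{'items': [22, 49, 71], 'count': 3}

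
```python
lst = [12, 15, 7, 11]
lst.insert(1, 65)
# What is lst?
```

[12, 65, 15, 7, 11]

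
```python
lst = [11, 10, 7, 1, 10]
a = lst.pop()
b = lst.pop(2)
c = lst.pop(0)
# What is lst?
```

After line 1: lst = [11, 10, 7, 1, 10]
After line 2 (pop() -> a = 10): lst = [11, 10, 7, 1]
After line 3 (pop(2) -> b = 7): lst = [11, 10, 1]
After line 4 (pop(0) -> c = 11): lst = [10, 1]

[10, 1]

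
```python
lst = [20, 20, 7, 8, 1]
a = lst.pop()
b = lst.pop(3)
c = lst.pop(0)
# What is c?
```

After line 1: lst = [20, 20, 7, 8, 1]
After line 2 (pop() -> a = 1): lst = [20, 20, 7, 8]
After line 3 (pop(3) -> b = 8): lst = [20, 20, 7]
After line 4 (pop(0) -> c = 20): lst = [20, 7]

20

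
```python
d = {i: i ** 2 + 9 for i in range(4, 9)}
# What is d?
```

{4: 25, 5: 34, 6: 45, 7: 58, 8: 73}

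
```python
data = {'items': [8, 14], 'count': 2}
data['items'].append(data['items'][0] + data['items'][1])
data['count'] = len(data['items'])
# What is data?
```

After line 1: data = {'items': [8, 14], 'count': 2}
After line 2 (append 8 + 14 = 22): data = {'items': [8, 14, 22], 'count': 2}
After line 3 (count = len(items) = 3): data = {'items': [8, 14, 22], 'count': 3}

{'items': [8, 14, 22], 'count': 3}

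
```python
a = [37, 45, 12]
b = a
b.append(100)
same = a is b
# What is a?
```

After line 1: a = [37, 45, 12]
After line 2 (b = a is an alias, same object): a = [37, 45, 12], b = [37, 45, 12]
After line 3 (b.append mutates the shared list): a = [37, 45, 12, 100], b = [37, 45, 12, 100]
After line 4 (same = a is b; same object -> True): same = True

[37, 45, 12, 100]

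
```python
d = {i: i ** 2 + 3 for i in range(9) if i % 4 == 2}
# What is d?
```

{2: 7, 6: 39}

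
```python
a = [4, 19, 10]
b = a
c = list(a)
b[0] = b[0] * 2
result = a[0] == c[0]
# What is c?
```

After line 1: a = [4, 19, 10]
After line 2 (b = a, alias): a = [4, 19, 10], b = [4, 19, 10]
After line 3 (c = list(a) is a copy, new object): c = [4, 19, 10]
After line 4 (b[0] = 4 * 2 = 8; mutates shared a/b): a = b = [8, 19, 10], c = [4, 19, 10]
After line 5 (a[0] = 8, c[0] = 4; result = False)

[4, 19, 10]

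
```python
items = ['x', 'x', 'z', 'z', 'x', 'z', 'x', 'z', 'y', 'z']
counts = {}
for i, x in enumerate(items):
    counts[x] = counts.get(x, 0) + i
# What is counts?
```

Initial: counts = {}, items = ['x', 'x', 'z', 'z', 'x', 'z', 'x', 'z', 'y', 'z']
i=0, x='x': counts = {'x': 0}
i=1, x='x': counts = {'x': 1}
i=2, x='z': counts = {'x': 1, 'z': 2}
i=3, x='z': counts = {'x': 1, 'z': 5}
i=4, x='x': counts = {'x': 5, 'z': 5}
i=5, x='z': counts = {'x': 5, 'z': 10}
i=6, x='x': counts = {'x': 11, 'z': 10}
i=7, x='z': counts = {'x': 11, 'z': 17}
i=8, x='y': counts = {'x': 11, 'z': 17, 'y': 8}
i=9, x='z': counts = {'x': 11, 'z': 26, 'y': 8}

{'x': 11, 'z': 26, 'y': 8}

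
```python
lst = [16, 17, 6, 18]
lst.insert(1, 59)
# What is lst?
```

[16, 59, 17, 6, 18]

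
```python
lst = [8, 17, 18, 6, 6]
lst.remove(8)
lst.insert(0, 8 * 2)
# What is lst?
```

After line 1: lst = [8, 17, 18, 6, 6]
After line 2 (remove first 8): lst = [17, 18, 6, 6]
After line 3 (insert 16 at index 0): lst = [16, 17, 18, 6, 6]

[16, 17, 18, 6, 6]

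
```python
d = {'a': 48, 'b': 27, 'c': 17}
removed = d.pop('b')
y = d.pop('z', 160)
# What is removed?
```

After line 1: d = {'a': 48, 'b': 27, 'c': 17}
After line 2 (pop 'b' returns 27): d = {'a': 48, 'c': 17}, removed = 27
After line 3 (pop 'z' missing, returns default 160): d = {'a': 48, 'c': 17}, y = 160

27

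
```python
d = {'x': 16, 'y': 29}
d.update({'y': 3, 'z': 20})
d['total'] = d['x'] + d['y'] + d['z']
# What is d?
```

After line 1: d = {'x': 16, 'y': 29}
After line 2 (y overwritten, z added): d = {'x': 16, 'y': 3, 'z': 20}
After line 3 (total = 16 + 3 + 20 = 39): d = {'x': 16, 'y': 3, 'z': 20, 'total': 39}

{'x': 16, 'y': 3, 'z': 20, 'total': 39}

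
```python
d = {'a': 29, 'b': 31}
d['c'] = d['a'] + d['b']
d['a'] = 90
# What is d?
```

After line 1: d = {'a': 29, 'b': 31}
After line 2 (d['c'] = 29 + 31): d = {'a': 29, 'b': 31, 'c': 60}
After line 3: d = {'a': 90, 'b': 31, 'c': 60}

{'a': 90, 'b': 31, 'c': 60}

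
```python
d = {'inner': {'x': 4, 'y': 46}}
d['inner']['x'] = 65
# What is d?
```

After line 1: d = {'inner': {'x': 4, 'y': 46}}
After line 2 (inner x overwritten): d = {'inner': {'x': 65, 'y': 46}}

{'inner': {'x': 65, 'y': 46}}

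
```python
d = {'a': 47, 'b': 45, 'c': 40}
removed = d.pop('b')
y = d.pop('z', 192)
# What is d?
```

After line 1: d = {'a': 47, 'b': 45, 'c': 40}
After line 2 (pop 'b' returns 45): d = {'a': 47, 'c': 40}, removed = 45
After line 3 (pop 'z' missing, returns default 192): d = {'a': 47, 'c': 40}, y = 192

{'a': 47, 'c': 40}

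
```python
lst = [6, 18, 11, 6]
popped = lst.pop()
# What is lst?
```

[6, 18, 11]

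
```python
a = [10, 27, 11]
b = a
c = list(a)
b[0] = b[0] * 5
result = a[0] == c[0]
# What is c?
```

After line 1: a = [10, 27, 11]
After line 2 (b = a, alias): a = [10, 27, 11], b = [10, 27, 11]
After line 3 (c = list(a) is a copy, new object): c = [10, 27, 11]
After line 4 (b[0] = 10 * 5 = 50; mutates shared a/b): a = b = [50, 27, 11], c = [10, 27, 11]
After line 5 (a[0] = 50, c[0] = 10; result = False)

[10, 27, 11]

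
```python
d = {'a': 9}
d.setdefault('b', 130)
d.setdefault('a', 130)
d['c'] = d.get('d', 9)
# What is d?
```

After line 1: d = {'a': 9}
After line 2 (setdefault adds 'b'=130): d = {'a': 9, 'b': 130}
After line 3 (setdefault 'a' no-op, already exists): d = {'a': 9, 'b': 130}
After line 4 (get('d', 9) returns default since 'd' not in d): d = {'a': 9, 'b': 130, 'c': 9}

{'a': 9, 'b': 130, 'c': 9}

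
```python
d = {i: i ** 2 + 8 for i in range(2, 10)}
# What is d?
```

{2: 12, 3: 17, 4: 24, 5: 33, 6: 44, 7: 57, 8: 72, 9: 89}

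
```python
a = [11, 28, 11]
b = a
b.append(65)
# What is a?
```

After line 1: a = [11, 28, 11]
After line 2 (b = a is an alias, same object): a = [11, 28, 11], b = [11, 28, 11]
After line 3 (b.append mutates the shared list): a = [11, 28, 11, 65], b = [11, 28, 11, 65]

[11, 28, 11, 65]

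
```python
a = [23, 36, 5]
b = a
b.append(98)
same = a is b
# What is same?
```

After line 1: a = [23, 36, 5]
After line 2 (b = a is an alias, same object): a = [23, 36, 5], b = [23, 36, 5]
After line 3 (b.append mutates the shared list): a = [23, 36, 5, 98], b = [23, 36, 5, 98]
After line 4 (same = a is b; same object -> True): same = True

True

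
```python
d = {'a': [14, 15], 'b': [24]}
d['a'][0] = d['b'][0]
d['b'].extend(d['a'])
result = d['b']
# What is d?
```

After line 1: d = {'a': [14, 15], 'b': [24]}
After line 2 (a[0] = b[0] = 24): d = {'a': [24, 15], 'b': [24]}
After line 3 (b.extend(a) appends [24, 15]): d = {'a': [24, 15], 'b': [24, 24, 15]}
After line 4: result = d['b'] = [24, 24, 15]

{'a': [24, 15], 'b': [24, 24, 15]}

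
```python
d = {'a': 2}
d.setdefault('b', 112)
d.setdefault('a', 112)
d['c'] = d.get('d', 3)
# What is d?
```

After line 1: d = {'a': 2}
After line 2 (setdefault adds 'b'=112): d = {'a': 2, 'b': 112}
After line 3 (setdefault 'a' no-op, already exists): d = {'a': 2, 'b': 112}
After line 4 (get('d', 3) returns default since 'd' not in d): d = {'a': 2, 'b': 112, 'c': 3}

{'a': 2, 'b': 112, 'c': 3}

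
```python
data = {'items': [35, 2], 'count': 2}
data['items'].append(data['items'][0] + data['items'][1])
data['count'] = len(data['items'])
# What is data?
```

After line 1: data = {'items': [35, 2], 'count': 2}
After line 2 (append 35 + 2 = 37): data = {'items': [35, 2, 37], 'count': 2}
After line 3 (count = len(items) = 3): data = {'items': [35, 2, 37], 'count': 3}

{'items': [35, 2, 37], 'count': 3}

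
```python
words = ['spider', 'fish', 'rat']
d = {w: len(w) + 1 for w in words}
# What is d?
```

{'spider': 7, 'fish': 5, 'rat': 4}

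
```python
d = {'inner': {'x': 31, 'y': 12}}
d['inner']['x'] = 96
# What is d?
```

After line 1: d = {'inner': {'x': 31, 'y': 12}}
After line 2 (inner x overwritten): d = {'inner': {'x': 96, 'y': 12}}

{'inner': {'x': 96, 'y': 12}}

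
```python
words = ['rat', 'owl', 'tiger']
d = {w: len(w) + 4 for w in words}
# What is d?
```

{'rat': 7, 'owl': 7, 'tiger': 9}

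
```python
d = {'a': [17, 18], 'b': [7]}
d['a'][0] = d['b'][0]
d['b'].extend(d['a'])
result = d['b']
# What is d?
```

After line 1: d = {'a': [17, 18], 'b': [7]}
After line 2 (a[0] = b[0] = 7): d = {'a': [7, 18], 'b': [7]}
After line 3 (b.extend(a) appends [7, 18]): d = {'a': [7, 18], 'b': [7, 7, 18]}
After line 4: result = d['b'] = [7, 7, 18]

{'a': [7, 18], 'b': [7, 7, 18]}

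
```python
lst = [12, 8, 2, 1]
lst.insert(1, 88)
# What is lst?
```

[12, 88, 8, 2, 1]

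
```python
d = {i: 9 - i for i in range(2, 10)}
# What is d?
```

{2: 7, 3: 6, 4: 5, 5: 4, 6: 3, 7: 2, 8: 1, 9: 0}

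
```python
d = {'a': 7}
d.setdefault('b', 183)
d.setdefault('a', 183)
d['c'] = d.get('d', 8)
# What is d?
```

After line 1: d = {'a': 7}
After line 2 (setdefault adds 'b'=183): d = {'a': 7, 'b': 183}
After line 3 (setdefault 'a' no-op, already exists): d = {'a': 7, 'b': 183}
After line 4 (get('d', 8) returns default since 'd' not in d): d = {'a': 7, 'b': 183, 'c': 8}

{'a': 7, 'b': 183, 'c': 8}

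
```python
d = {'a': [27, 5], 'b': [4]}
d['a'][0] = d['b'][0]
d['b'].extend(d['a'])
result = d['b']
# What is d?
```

After line 1: d = {'a': [27, 5], 'b': [4]}
After line 2 (a[0] = b[0] = 4): d = {'a': [4, 5], 'b': [4]}
After line 3 (b.extend(a) appends [4, 5]): d = {'a': [4, 5], 'b': [4, 4, 5]}
After line 4: result = d['b'] = [4, 4, 5]

{'a': [4, 5], 'b': [4, 4, 5]}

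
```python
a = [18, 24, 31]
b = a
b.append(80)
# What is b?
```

After line 1: a = [18, 24, 31]
After line 2 (b = a is an alias, same object): a = [18, 24, 31], b = [18, 24, 31]
After line 3 (b.append mutates the shared list): a = [18, 24, 31, 80], b = [18, 24, 31, 80]

[18, 24, 31, 80]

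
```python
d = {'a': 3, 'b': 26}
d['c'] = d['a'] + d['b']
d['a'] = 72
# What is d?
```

After line 1: d = {'a': 3, 'b': 26}
After line 2 (d['c'] = 3 + 26): d = {'a': 3, 'b': 26, 'c': 29}
After line 3: d = {'a': 72, 'b': 26, 'c': 29}

{'a': 72, 'b': 26, 'c': 29}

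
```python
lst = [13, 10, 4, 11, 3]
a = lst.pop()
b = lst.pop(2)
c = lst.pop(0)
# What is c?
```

After line 1: lst = [13, 10, 4, 11, 3]
After line 2 (pop() -> a = 3): lst = [13, 10, 4, 11]
After line 3 (pop(2) -> b = 4): lst = [13, 10, 11]
After line 4 (pop(0) -> c = 13): lst = [10, 11]

13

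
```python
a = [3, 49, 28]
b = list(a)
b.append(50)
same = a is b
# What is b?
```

After line 1: a = [3, 49, 28]
After line 2 (b = list(a) is a shallow copy, new object): a = [3, 49, 28], b = [3, 49, 28]
After line 3 (append only mutates b): a = [3, 49, 28], b = [3, 49, 28, 50]
After line 4 (same = a is b; different objects -> False): same = False

[3, 49, 28, 50]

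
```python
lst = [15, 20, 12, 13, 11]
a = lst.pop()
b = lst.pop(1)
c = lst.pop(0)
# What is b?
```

After line 1: lst = [15, 20, 12, 13, 11]
After line 2 (pop() -> a = 11): lst = [15, 20, 12, 13]
After line 3 (pop(1) -> b = 20): lst = [15, 12, 13]
After line 4 (pop(0) -> c = 15): lst = [12, 13]

20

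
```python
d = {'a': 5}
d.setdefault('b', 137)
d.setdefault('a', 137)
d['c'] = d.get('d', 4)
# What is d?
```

After line 1: d = {'a': 5}
After line 2 (setdefault adds 'b'=137): d = {'a': 5, 'b': 137}
After line 3 (setdefault 'a' no-op, already exists): d = {'a': 5, 'b': 137}
After line 4 (get('d', 4) returns default since 'd' not in d): d = {'a': 5, 'b': 137, 'c': 4}

{'a': 5, 'b': 137, 'c': 4}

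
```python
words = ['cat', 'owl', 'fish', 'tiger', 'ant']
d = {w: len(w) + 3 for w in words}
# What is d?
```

{'cat': 6, 'owl': 6, 'fish': 7, 'tiger': 8, 'ant': 6}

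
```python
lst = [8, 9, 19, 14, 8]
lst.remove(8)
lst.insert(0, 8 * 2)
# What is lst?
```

After line 1: lst = [8, 9, 19, 14, 8]
After line 2 (remove first 8): lst = [9, 19, 14, 8]
After line 3 (insert 16 at index 0): lst = [16, 9, 19, 14, 8]

[16, 9, 19, 14, 8]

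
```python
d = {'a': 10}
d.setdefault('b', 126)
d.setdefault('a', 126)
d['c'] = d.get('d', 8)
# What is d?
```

After line 1: d = {'a': 10}
After line 2 (setdefault adds 'b'=126): d = {'a': 10, 'b': 126}
After line 3 (setdefault 'a' no-op, already exists): d = {'a': 10, 'b': 126}
After line 4 (get('d', 8) returns default since 'd' not in d): d = {'a': 10, 'b': 126, 'c': 8}

{'a': 10, 'b': 126, 'c': 8}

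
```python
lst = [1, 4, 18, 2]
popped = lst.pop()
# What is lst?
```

[1, 4, 18]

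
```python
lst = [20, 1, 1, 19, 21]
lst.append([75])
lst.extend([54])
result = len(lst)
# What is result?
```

After line 1: lst = [20, 1, 1, 19, 21]
After line 2 (append adds [75] as single element): lst = [20, 1, 1, 19, 21, [75]]
After line 3 (extend unpacks [54], adds 54): lst = [20, 1, 1, 19, 21, [75], 54]
After line 4: result = len(lst) = 7

7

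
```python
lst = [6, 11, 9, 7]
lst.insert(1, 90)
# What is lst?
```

[6, 90, 11, 9, 7]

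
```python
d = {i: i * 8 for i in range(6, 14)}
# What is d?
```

{6: 48, 7: 56, 8: 64, 9: 72, 10: 80, 11: 88, 12: 96, 13: 104}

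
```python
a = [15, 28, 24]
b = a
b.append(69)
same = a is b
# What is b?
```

After line 1: a = [15, 28, 24]
After line 2 (b = a is an alias, same object): a = [15, 28, 24], b = [15, 28, 24]
After line 3 (b.append mutates the shared list): a = [15, 28, 24, 69], b = [15, 28, 24, 69]
After line 4 (same = a is b; same object -> True): same = True

[15, 28, 24, 69]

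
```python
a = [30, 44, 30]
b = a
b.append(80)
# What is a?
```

After line 1: a = [30, 44, 30]
After line 2 (b = a is an alias, same object): a = [30, 44, 30], b = [30, 44, 30]
After line 3 (b.append mutates the shared list): a = [30, 44, 30, 80], b = [30, 44, 30, 80]

[30, 44, 30, 80]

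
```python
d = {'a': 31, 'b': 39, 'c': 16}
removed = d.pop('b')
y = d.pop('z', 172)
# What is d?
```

After line 1: d = {'a': 31, 'b': 39, 'c': 16}
After line 2 (pop 'b' returns 39): d = {'a': 31, 'c': 16}, removed = 39
After line 3 (pop 'z' missing, returns default 172): d = {'a': 31, 'c': 16}, y = 172

{'a': 31, 'c': 16}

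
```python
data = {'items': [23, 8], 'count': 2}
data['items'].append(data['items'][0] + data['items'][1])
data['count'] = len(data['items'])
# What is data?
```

After line 1: data = {'items': [23, 8], 'count': 2}
After line 2 (append 23 + 8 = 31): data = {'items': [23, 8, 31], 'count': 2}
After line 3 (count = len(items) = 3): data = {'items': [23, 8, 31], 'count': 3}

{'items': [23, 8, 31], 'count': 3}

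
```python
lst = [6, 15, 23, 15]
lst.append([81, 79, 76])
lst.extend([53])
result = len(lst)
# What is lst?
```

After line 1: lst = [6, 15, 23, 15]
After line 2 (append adds [81, 79, 76] as single element): lst = [6, 15, 23, 15, [81, 79, 76]]
After line 3 (extend unpacks [53], adds 53): lst = [6, 15, 23, 15, [81, 79, 76], 53]
After line 4: result = len(lst) = 6

[6, 15, 23, 15, [81, 79, 76], 53]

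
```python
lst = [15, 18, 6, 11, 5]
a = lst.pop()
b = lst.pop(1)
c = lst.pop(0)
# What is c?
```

After line 1: lst = [15, 18, 6, 11, 5]
After line 2 (pop() -> a = 5): lst = [15, 18, 6, 11]
After line 3 (pop(1) -> b = 18): lst = [15, 6, 11]
After line 4 (pop(0) -> c = 15): lst = [6, 11]

15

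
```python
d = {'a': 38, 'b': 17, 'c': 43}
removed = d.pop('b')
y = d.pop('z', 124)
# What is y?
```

After line 1: d = {'a': 38, 'b': 17, 'c': 43}
After line 2 (pop 'b' returns 17): d = {'a': 38, 'c': 43}, removed = 17
After line 3 (pop 'z' missing, returns default 124): d = {'a': 38, 'c': 43}, y = 124

124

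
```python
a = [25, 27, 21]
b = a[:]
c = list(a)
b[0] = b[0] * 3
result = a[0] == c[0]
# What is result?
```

After line 1: a = [25, 27, 21]
After line 2 (b = a[:], copy): a = [25, 27, 21], b = [25, 27, 21]
After line 3 (c = list(a) is a copy, new object): c = [25, 27, 21]
After line 4 (b[0] = 25 * 3 = 75; only b mutates (copy)): a = [25, 27, 21], b = [75, 27, 21], c = [25, 27, 21]
After line 5 (a[0] = 25, c[0] = 25; result = True)

True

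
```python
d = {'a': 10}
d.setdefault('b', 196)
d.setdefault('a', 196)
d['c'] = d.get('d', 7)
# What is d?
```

After line 1: d = {'a': 10}
After line 2 (setdefault adds 'b'=196): d = {'a': 10, 'b': 196}
After line 3 (setdefault 'a' no-op, already exists): d = {'a': 10, 'b': 196}
After line 4 (get('d', 7) returns default since 'd' not in d): d = {'a': 10, 'b': 196, 'c': 7}

{'a': 10, 'b': 196, 'c': 7}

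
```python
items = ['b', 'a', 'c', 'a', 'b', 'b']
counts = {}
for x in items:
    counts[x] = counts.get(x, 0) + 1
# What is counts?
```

Initial: counts = {}, items = ['b', 'a', 'c', 'a', 'b', 'b']
See 'b': counts = {'b': 1}
See 'a': counts = {'b': 1, 'a': 1}
See 'c': counts = {'b': 1, 'a': 1, 'c': 1}
See 'a': counts = {'b': 1, 'a': 2, 'c': 1}
See 'b': counts = {'b': 2, 'a': 2, 'c': 1}
See 'b': counts = {'b': 3, 'a': 2, 'c': 1}

{'b': 3, 'a': 2, 'c': 1}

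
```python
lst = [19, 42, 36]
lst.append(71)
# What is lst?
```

[19, 42, 36, 71]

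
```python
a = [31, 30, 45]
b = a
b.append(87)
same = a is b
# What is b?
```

After line 1: a = [31, 30, 45]
After line 2 (b = a is an alias, same object): a = [31, 30, 45], b = [31, 30, 45]
After line 3 (b.append mutates the shared list): a = [31, 30, 45, 87], b = [31, 30, 45, 87]
After line 4 (same = a is b; same object -> True): same = True

[31, 30, 45, 87]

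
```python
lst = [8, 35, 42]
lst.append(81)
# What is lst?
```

[8, 35, 42, 81]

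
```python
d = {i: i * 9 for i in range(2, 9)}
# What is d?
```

{2: 18, 3: 27, 4: 36, 5: 45, 6: 54, 7: 63, 8: 72}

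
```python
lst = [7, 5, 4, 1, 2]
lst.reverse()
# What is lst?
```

[2, 1, 4, 5, 7]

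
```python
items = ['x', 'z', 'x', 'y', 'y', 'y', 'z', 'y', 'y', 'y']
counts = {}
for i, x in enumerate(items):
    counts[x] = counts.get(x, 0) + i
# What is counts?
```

Initial: counts = {}, items = ['x', 'z', 'x', 'y', 'y', 'y', 'z', 'y', 'y', 'y']
i=0, x='x': counts = {'x': 0}
i=1, x='z': counts = {'x': 0, 'z': 1}
i=2, x='x': counts = {'x': 2, 'z': 1}
i=3, x='y': counts = {'x': 2, 'z': 1, 'y': 3}
i=4, x='y': counts = {'x': 2, 'z': 1, 'y': 7}
i=5, x='y': counts = {'x': 2, 'z': 1, 'y': 12}
i=6, x='z': counts = {'x': 2, 'z': 7, 'y': 12}
i=7, x='y': counts = {'x': 2, 'z': 7, 'y': 19}
i=8, x='y': counts = {'x': 2, 'z': 7, 'y': 27}
i=9, x='y': counts = {'x': 2, 'z': 7, 'y': 36}

{'x': 2, 'z': 7, 'y': 36}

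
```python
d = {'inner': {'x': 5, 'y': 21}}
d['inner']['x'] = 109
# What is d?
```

After line 1: d = {'inner': {'x': 5, 'y': 21}}
After line 2 (inner x overwritten): d = {'inner': {'x': 109, 'y': 21}}

{'inner': {'x': 109, 'y': 21}}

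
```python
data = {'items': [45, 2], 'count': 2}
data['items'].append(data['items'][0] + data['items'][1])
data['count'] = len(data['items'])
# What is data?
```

After line 1: data = {'items': [45, 2], 'count': 2}
After line 2 (append 45 + 2 = 47): data = {'items': [45, 2, 47], 'count': 2}
After line 3 (count = len(items) = 3): data = {'items': [45, 2, 47], 'count': 3}

{'items': [45, 2, 47], 'count': 3}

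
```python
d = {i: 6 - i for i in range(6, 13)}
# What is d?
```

{6: 0, 7: -1, 8: -2, 9: -3, 10: -4, 11: -5, 12: -6}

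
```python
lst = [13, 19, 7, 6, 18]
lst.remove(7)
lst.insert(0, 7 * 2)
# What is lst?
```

After line 1: lst = [13, 19, 7, 6, 18]
After line 2 (remove first 7): lst = [13, 19, 6, 18]
After line 3 (insert 14 at index 0): lst = [14, 13, 19, 6, 18]

[14, 13, 19, 6, 18]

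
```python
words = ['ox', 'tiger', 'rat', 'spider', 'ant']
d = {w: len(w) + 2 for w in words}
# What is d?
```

{'ox': 4, 'tiger': 7, 'rat': 5, 'spider': 8, 'ant': 5}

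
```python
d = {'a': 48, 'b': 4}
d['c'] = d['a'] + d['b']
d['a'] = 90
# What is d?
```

After line 1: d = {'a': 48, 'b': 4}
After line 2 (d['c'] = 48 + 4): d = {'a': 48, 'b': 4, 'c': 52}
After line 3: d = {'a': 90, 'b': 4, 'c': 52}

{'a': 90, 'b': 4, 'c': 52}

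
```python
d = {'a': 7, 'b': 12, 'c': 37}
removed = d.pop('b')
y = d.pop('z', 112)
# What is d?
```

After line 1: d = {'a': 7, 'b': 12, 'c': 37}
After line 2 (pop 'b' returns 12): d = {'a': 7, 'c': 37}, removed = 12
After line 3 (pop 'z' missing, returns default 112): d = {'a': 7, 'c': 37}, y = 112

{'a': 7, 'c': 37}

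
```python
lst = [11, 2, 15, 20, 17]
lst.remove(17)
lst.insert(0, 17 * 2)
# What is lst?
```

After line 1: lst = [11, 2, 15, 20, 17]
After line 2 (remove first 17): lst = [11, 2, 15, 20]
After line 3 (insert 34 at index 0): lst = [34, 11, 2, 15, 20]

[34, 11, 2, 15, 20]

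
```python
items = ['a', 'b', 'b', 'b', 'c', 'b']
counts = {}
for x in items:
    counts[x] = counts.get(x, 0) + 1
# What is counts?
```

Initial: counts = {}, items = ['a', 'b', 'b', 'b', 'c', 'b']
See 'a': counts = {'a': 1}
See 'b': counts = {'a': 1, 'b': 1}
See 'b': counts = {'a': 1, 'b': 2}
See 'b': counts = {'a': 1, 'b': 3}
See 'c': counts = {'a': 1, 'b': 3, 'c': 1}
See 'b': counts = {'a': 1, 'b': 4, 'c': 1}

{'a': 1, 'b': 4, 'c': 1}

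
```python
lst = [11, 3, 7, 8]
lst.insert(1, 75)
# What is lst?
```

[11, 75, 3, 7, 8]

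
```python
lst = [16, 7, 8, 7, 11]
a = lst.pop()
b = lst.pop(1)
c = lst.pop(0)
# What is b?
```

After line 1: lst = [16, 7, 8, 7, 11]
After line 2 (pop() -> a = 11): lst = [16, 7, 8, 7]
After line 3 (pop(1) -> b = 7): lst = [16, 8, 7]
After line 4 (pop(0) -> c = 16): lst = [8, 7]

7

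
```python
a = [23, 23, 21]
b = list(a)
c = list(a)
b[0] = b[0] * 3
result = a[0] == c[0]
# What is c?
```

After line 1: a = [23, 23, 21]
After line 2 (b = list(a), copy): a = [23, 23, 21], b = [23, 23, 21]
After line 3 (c = list(a) is a copy, new object): c = [23, 23, 21]
After line 4 (b[0] = 23 * 3 = 69; only b mutates (copy)): a = [23, 23, 21], b = [69, 23, 21], c = [23, 23, 21]
After line 5 (a[0] = 23, c[0] = 23; result = True)

[23, 23, 21]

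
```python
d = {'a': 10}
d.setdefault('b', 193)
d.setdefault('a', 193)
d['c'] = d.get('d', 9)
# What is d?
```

After line 1: d = {'a': 10}
After line 2 (setdefault adds 'b'=193): d = {'a': 10, 'b': 193}
After line 3 (setdefault 'a' no-op, already exists): d = {'a': 10, 'b': 193}
After line 4 (get('d', 9) returns default since 'd' not in d): d = {'a': 10, 'b': 193, 'c': 9}

{'a': 10, 'b': 193, 'c': 9}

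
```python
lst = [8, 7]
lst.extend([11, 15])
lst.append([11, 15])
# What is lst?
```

After line 1: lst = [8, 7]
After line 2 (extend unpacks [11, 15]): lst = [8, 7, 11, 15]
After line 3 (append adds [11, 15] as single element): lst = [8, 7, 11, 15, [11, 15]]

[8, 7, 11, 15, [11, 15]]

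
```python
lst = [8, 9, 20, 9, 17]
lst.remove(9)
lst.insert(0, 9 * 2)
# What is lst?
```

After line 1: lst = [8, 9, 20, 9, 17]
After line 2 (remove first 9): lst = [8, 20, 9, 17]
After line 3 (insert 18 at index 0): lst = [18, 8, 20, 9, 17]

[18, 8, 20, 9, 17]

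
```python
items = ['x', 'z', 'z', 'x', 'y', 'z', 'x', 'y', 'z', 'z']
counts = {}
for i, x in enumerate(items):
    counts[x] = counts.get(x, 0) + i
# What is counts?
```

Initial: counts = {}, items = ['x', 'z', 'z', 'x', 'y', 'z', 'x', 'y', 'z', 'z']
i=0, x='x': counts = {'x': 0}
i=1, x='z': counts = {'x': 0, 'z': 1}
i=2, x='z': counts = {'x': 0, 'z': 3}
i=3, x='x': counts = {'x': 3, 'z': 3}
i=4, x='y': counts = {'x': 3, 'z': 3, 'y': 4}
i=5, x='z': counts = {'x': 3, 'z': 8, 'y': 4}
i=6, x='x': counts = {'x': 9, 'z': 8, 'y': 4}
i=7, x='y': counts = {'x': 9, 'z': 8, 'y': 11}
i=8, x='z': counts = {'x': 9, 'z': 16, 'y': 11}
i=9, x='z': counts = {'x': 9, 'z': 25, 'y': 11}

{'x': 9, 'z': 25, 'y': 11}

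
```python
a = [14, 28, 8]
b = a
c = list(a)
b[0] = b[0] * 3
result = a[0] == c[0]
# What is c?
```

After line 1: a = [14, 28, 8]
After line 2 (b = a, alias): a = [14, 28, 8], b = [14, 28, 8]
After line 3 (c = list(a) is a copy, new object): c = [14, 28, 8]
After line 4 (b[0] = 14 * 3 = 42; mutates shared a/b): a = b = [42, 28, 8], c = [14, 28, 8]
After line 5 (a[0] = 42, c[0] = 14; result = False)

[14, 28, 8]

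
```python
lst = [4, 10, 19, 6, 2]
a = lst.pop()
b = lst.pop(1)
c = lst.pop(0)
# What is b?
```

After line 1: lst = [4, 10, 19, 6, 2]
After line 2 (pop() -> a = 2): lst = [4, 10, 19, 6]
After line 3 (pop(1) -> b = 10): lst = [4, 19, 6]
After line 4 (pop(0) -> c = 4): lst = [19, 6]

10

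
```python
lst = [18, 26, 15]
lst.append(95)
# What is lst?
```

[18, 26, 15, 95]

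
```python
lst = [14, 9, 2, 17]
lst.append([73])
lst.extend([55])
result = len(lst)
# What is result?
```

After line 1: lst = [14, 9, 2, 17]
After line 2 (append adds [73] as single element): lst = [14, 9, 2, 17, [73]]
After line 3 (extend unpacks [55], adds 55): lst = [14, 9, 2, 17, [73], 55]
After line 4: result = len(lst) = 6

6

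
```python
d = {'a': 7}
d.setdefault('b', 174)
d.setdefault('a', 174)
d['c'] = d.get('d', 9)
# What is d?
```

After line 1: d = {'a': 7}
After line 2 (setdefault adds 'b'=174): d = {'a': 7, 'b': 174}
After line 3 (setdefault 'a' no-op, already exists): d = {'a': 7, 'b': 174}
After line 4 (get('d', 9) returns default since 'd' not in d): d = {'a': 7, 'b': 174, 'c': 9}

{'a': 7, 'b': 174, 'c': 9}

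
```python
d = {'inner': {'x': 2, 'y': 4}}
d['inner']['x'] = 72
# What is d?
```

After line 1: d = {'inner': {'x': 2, 'y': 4}}
After line 2 (inner x overwritten): d = {'inner': {'x': 72, 'y': 4}}

{'inner': {'x': 72, 'y': 4}}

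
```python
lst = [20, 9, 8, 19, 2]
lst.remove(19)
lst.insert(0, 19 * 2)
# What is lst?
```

After line 1: lst = [20, 9, 8, 19, 2]
After line 2 (remove first 19): lst = [20, 9, 8, 2]
After line 3 (insert 38 at index 0): lst = [38, 20, 9, 8, 2]

[38, 20, 9, 8, 2]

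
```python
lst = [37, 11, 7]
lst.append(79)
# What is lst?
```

[37, 11, 7, 79]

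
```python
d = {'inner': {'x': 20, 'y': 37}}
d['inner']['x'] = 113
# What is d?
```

After line 1: d = {'inner': {'x': 20, 'y': 37}}
After line 2 (inner x overwritten): d = {'inner': {'x': 113, 'y': 37}}

{'inner': {'x': 113, 'y': 37}}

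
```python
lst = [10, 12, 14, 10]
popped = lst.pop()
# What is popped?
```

10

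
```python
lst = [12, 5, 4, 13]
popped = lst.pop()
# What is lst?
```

[12, 5, 4]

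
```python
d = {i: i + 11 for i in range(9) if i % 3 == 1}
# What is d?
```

{1: 12, 4: 15, 7: 18}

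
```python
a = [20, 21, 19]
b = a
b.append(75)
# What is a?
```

After line 1: a = [20, 21, 19]
After line 2 (b = a is an alias, same object): a = [20, 21, 19], b = [20, 21, 19]
After line 3 (b.append mutates the shared list): a = [20, 21, 19, 75], b = [20, 21, 19, 75]

[20, 21, 19, 75]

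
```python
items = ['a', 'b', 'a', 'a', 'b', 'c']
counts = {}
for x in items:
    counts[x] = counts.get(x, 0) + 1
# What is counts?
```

Initial: counts = {}, items = ['a', 'b', 'a', 'a', 'b', 'c']
See 'a': counts = {'a': 1}
See 'b': counts = {'a': 1, 'b': 1}
See 'a': counts = {'a': 2, 'b': 1}
See 'a': counts = {'a': 3, 'b': 1}
See 'b': counts = {'a': 3, 'b': 2}
See 'c': counts = {'a': 3, 'b': 2, 'c': 1}

{'a': 3, 'b': 2, 'c': 1}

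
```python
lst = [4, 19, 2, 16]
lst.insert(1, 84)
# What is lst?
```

[4, 84, 19, 2, 16]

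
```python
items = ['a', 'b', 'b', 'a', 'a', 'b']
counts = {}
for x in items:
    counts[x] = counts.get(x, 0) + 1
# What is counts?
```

Initial: counts = {}, items = ['a', 'b', 'b', 'a', 'a', 'b']
See 'a': counts = {'a': 1}
See 'b': counts = {'a': 1, 'b': 1}
See 'b': counts = {'a': 1, 'b': 2}
See 'a': counts = {'a': 2, 'b': 2}
See 'a': counts = {'a': 3, 'b': 2}
See 'b': counts = {'a': 3, 'b': 3}

{'a': 3, 'b': 3}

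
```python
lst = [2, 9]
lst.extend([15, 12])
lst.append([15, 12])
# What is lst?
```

After line 1: lst = [2, 9]
After line 2 (extend unpacks [15, 12]): lst = [2, 9, 15, 12]
After line 3 (append adds [15, 12] as single element): lst = [2, 9, 15, 12, [15, 12]]

[2, 9, 15, 12, [15, 12]]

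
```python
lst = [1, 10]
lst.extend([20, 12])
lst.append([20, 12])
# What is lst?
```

After line 1: lst = [1, 10]
After line 2 (extend unpacks [20, 12]): lst = [1, 10, 20, 12]
After line 3 (append adds [20, 12] as single element): lst = [1, 10, 20, 12, [20, 12]]

[1, 10, 20, 12, [20, 12]]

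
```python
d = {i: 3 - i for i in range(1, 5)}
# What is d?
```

{1: 2, 2: 1, 3: 0, 4: -1}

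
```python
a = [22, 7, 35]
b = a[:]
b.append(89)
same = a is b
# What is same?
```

After line 1: a = [22, 7, 35]
After line 2 (b = a[:] is a shallow copy, new object): a = [22, 7, 35], b = [22, 7, 35]
After line 3 (append only mutates b): a = [22, 7, 35], b = [22, 7, 35, 89]
After line 4 (same = a is b; different objects -> False): same = False

False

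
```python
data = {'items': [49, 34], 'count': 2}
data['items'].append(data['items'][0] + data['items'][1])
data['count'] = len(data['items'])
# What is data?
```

After line 1: data = {'items': [49, 34], 'count': 2}
After line 2 (append 49 + 34 = 83): data = {'items': [49, 34, 83], 'count': 2}
After line 3 (count = len(items) = 3): data = {'items': [49, 34, 83], 'count': 3}

{'items': [49, 34, 83], 'count': 3}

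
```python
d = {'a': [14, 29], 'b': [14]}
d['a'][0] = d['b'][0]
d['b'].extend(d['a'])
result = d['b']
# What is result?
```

After line 1: d = {'a': [14, 29], 'b': [14]}
After line 2 (a[0] = b[0] = 14): d = {'a': [14, 29], 'b': [14]}
After line 3 (b.extend(a) appends [14, 29]): d = {'a': [14, 29], 'b': [14, 14, 29]}
After line 4: result = d['b'] = [14, 14, 29]

[14, 14, 29]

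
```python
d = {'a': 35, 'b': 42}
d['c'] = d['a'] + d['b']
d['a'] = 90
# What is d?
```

After line 1: d = {'a': 35, 'b': 42}
After line 2 (d['c'] = 35 + 42): d = {'a': 35, 'b': 42, 'c': 77}
After line 3: d = {'a': 90, 'b': 42, 'c': 77}

{'a': 90, 'b': 42, 'c': 77}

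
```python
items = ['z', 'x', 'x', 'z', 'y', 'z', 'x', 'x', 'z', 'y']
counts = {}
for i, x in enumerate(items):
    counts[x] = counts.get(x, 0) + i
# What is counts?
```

Initial: counts = {}, items = ['z', 'x', 'x', 'z', 'y', 'z', 'x', 'x', 'z', 'y']
i=0, x='z': counts = {'z': 0}
i=1, x='x': counts = {'z': 0, 'x': 1}
i=2, x='x': counts = {'z': 0, 'x': 3}
i=3, x='z': counts = {'z': 3, 'x': 3}
i=4, x='y': counts = {'z': 3, 'x': 3, 'y': 4}
i=5, x='z': counts = {'z': 8, 'x': 3, 'y': 4}
i=6, x='x': counts = {'z': 8, 'x': 9, 'y': 4}
i=7, x='x': counts = {'z': 8, 'x': 16, 'y': 4}
i=8, x='z': counts = {'z': 16, 'x': 16, 'y': 4}
i=9, x='y': counts = {'z': 16, 'x': 16, 'y': 13}

{'z': 16, 'x': 16, 'y': 13}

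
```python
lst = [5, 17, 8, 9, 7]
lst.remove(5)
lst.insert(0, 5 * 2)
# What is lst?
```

After line 1: lst = [5, 17, 8, 9, 7]
After line 2 (remove first 5): lst = [17, 8, 9, 7]
After line 3 (insert 10 at index 0): lst = [10, 17, 8, 9, 7]

[10, 17, 8, 9, 7]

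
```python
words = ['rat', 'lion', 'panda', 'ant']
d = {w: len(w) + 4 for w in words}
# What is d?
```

{'rat': 7, 'lion': 8, 'panda': 9, 'ant': 7}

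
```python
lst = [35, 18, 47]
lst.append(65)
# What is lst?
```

[35, 18, 47, 65]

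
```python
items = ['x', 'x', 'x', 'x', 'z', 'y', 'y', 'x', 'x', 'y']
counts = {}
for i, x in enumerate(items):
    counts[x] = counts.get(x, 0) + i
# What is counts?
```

Initial: counts = {}, items = ['x', 'x', 'x', 'x', 'z', 'y', 'y', 'x', 'x', 'y']
i=0, x='x': counts = {'x': 0}
i=1, x='x': counts = {'x': 1}
i=2, x='x': counts = {'x': 3}
i=3, x='x': counts = {'x': 6}
i=4, x='z': counts = {'x': 6, 'z': 4}
i=5, x='y': counts = {'x': 6, 'z': 4, 'y': 5}
i=6, x='y': counts = {'x': 6, 'z': 4, 'y': 11}
i=7, x='x': counts = {'x': 13, 'z': 4, 'y': 11}
i=8, x='x': counts = {'x': 21, 'z': 4, 'y': 11}
i=9, x='y': counts = {'x': 21, 'z': 4, 'y': 20}

{'x': 21, 'z': 4, 'y': 20}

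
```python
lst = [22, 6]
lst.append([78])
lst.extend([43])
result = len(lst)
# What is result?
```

After line 1: lst = [22, 6]
After line 2 (append adds [78] as single element): lst = [22, 6, [78]]
After line 3 (extend unpacks [43], adds 43): lst = [22, 6, [78], 43]
After line 4: result = len(lst) = 4

4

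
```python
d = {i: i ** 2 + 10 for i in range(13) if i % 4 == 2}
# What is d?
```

{2: 14, 6: 46, 10: 110}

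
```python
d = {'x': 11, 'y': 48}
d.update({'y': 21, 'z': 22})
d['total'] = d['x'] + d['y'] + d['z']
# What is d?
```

After line 1: d = {'x': 11, 'y': 48}
After line 2 (y overwritten, z added): d = {'x': 11, 'y': 21, 'z': 22}
After line 3 (total = 11 + 21 + 22 = 54): d = {'x': 11, 'y': 21, 'z': 22, 'total': 54}

{'x': 11, 'y': 21, 'z': 22, 'total': 54}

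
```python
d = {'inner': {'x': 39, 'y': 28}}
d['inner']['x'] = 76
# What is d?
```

After line 1: d = {'inner': {'x': 39, 'y': 28}}
After line 2 (inner x overwritten): d = {'inner': {'x': 76, 'y': 28}}

{'inner': {'x': 76, 'y': 28}}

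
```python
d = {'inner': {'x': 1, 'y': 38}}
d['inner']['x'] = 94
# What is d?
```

After line 1: d = {'inner': {'x': 1, 'y': 38}}
After line 2 (inner x overwritten): d = {'inner': {'x': 94, 'y': 38}}

{'inner': {'x': 94, 'y': 38}}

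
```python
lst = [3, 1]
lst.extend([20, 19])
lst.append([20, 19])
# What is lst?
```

After line 1: lst = [3, 1]
After line 2 (extend unpacks [20, 19]): lst = [3, 1, 20, 19]
After line 3 (append adds [20, 19] as single element): lst = [3, 1, 20, 19, [20, 19]]

[3, 1, 20, 19, [20, 19]]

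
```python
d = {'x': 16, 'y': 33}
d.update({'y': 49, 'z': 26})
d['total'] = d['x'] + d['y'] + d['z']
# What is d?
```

After line 1: d = {'x': 16, 'y': 33}
After line 2 (y overwritten, z added): d = {'x': 16, 'y': 49, 'z': 26}
After line 3 (total = 16 + 49 + 26 = 91): d = {'x': 16, 'y': 49, 'z': 26, 'total': 91}

{'x': 16, 'y': 49, 'z': 26, 'total': 91}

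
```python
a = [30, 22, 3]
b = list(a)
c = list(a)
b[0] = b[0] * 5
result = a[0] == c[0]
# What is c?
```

After line 1: a = [30, 22, 3]
After line 2 (b = list(a), copy): a = [30, 22, 3], b = [30, 22, 3]
After line 3 (c = list(a) is a copy, new object): c = [30, 22, 3]
After line 4 (b[0] = 30 * 5 = 150; only b mutates (copy)): a = [30, 22, 3], b = [150, 22, 3], c = [30, 22, 3]
After line 5 (a[0] = 30, c[0] = 30; result = True)

[30, 22, 3]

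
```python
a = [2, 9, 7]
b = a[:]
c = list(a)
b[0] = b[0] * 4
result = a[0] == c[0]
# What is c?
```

After line 1: a = [2, 9, 7]
After line 2 (b = a[:], copy): a = [2, 9, 7], b = [2, 9, 7]
After line 3 (c = list(a) is a copy, new object): c = [2, 9, 7]
After line 4 (b[0] = 2 * 4 = 8; only b mutates (copy)): a = [2, 9, 7], b = [8, 9, 7], c = [2, 9, 7]
After line 5 (a[0] = 2, c[0] = 2; result = True)

[2, 9, 7]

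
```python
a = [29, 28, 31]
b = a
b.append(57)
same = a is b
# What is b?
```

After line 1: a = [29, 28, 31]
After line 2 (b = a is an alias, same object): a = [29, 28, 31], b = [29, 28, 31]
After line 3 (b.append mutates the shared list): a = [29, 28, 31, 57], b = [29, 28, 31, 57]
After line 4 (same = a is b; same object -> True): same = True

[29, 28, 31, 57]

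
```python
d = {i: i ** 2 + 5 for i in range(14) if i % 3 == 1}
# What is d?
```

{1: 6, 4: 21, 7: 54, 10: 105, 13: 174}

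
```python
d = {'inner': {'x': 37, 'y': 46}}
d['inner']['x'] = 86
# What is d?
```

After line 1: d = {'inner': {'x': 37, 'y': 46}}
After line 2 (inner x overwritten): d = {'inner': {'x': 86, 'y': 46}}

{'inner': {'x': 86, 'y': 46}}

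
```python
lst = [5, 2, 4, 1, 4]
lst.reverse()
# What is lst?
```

[4, 1, 4, 2, 5]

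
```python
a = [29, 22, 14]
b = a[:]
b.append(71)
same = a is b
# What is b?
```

After line 1: a = [29, 22, 14]
After line 2 (b = a[:] is a shallow copy, new object): a = [29, 22, 14], b = [29, 22, 14]
After line 3 (append only mutates b): a = [29, 22, 14], b = [29, 22, 14, 71]
After line 4 (same = a is b; different objects -> False): same = False

[29, 22, 14, 71]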